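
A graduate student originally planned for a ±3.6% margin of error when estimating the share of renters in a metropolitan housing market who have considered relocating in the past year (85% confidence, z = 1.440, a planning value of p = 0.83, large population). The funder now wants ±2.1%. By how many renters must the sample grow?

438

At ±3.6%: n = 1.440² × 0.1411 / 0.036² ≈ 225.76 → 226.
At ±2.1%: n = 1.440² × 0.1411 / 0.021² ≈ 663.46 → 664.
Additional respondents: 664 − 226 = 438.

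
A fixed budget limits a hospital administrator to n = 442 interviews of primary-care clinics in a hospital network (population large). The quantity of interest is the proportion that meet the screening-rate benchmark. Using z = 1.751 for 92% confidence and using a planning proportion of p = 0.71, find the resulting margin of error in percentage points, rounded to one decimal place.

SE(p̂) = √[p(1−p)/n] = √[0.2059/442] = 0.02158.
E = z × SE = 1.751 × 0.02158 = 0.03779, or 3.8 percentage points.

3.8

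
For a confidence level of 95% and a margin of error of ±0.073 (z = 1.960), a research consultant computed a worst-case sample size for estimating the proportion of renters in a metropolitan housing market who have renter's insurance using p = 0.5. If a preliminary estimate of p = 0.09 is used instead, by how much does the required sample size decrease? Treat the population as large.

121

Conservative (p = 0.5): n = 1.960² × 0.25 / 0.073² ≈ 180.22 → 181.
Using p = 0.09: p(1−p) = 0.0819, so n = 1.960² × 0.0819 / 0.073² ≈ 59.04 → 60.
Reduction: 181 − 60 = 121.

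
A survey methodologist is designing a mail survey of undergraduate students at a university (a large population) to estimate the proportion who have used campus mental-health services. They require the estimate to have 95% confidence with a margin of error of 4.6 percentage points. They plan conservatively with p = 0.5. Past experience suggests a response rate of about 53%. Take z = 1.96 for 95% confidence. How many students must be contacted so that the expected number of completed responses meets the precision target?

Completed interviews needed: n₀ = 1.96² × 0.2500 / 0.046² ≈ 453.88 → 454.
At a 53% response rate, contacts needed = 454 / 0.53 ≈ 856.60 → 857.

857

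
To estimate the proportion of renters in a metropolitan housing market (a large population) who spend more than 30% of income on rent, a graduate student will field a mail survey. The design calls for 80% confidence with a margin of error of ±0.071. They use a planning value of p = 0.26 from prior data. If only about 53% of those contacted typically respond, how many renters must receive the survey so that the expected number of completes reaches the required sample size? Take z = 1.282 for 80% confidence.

119

Completed interviews needed: n₀ = 1.282² × 0.1924 / 0.071² ≈ 62.73 → 63.
At a 53% response rate, contacts needed = 63 / 0.53 ≈ 118.87 → 119.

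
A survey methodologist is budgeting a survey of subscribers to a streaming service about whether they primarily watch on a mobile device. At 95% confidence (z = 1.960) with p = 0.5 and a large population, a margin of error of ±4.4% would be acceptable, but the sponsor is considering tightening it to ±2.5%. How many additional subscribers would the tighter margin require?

1040

At ±4.4%: n = 1.960² × 0.2500 / 0.044² ≈ 496.07 → 497.
At ±2.5%: n = 1.960² × 0.2500 / 0.025² ≈ 1536.64 → 1537.
Additional respondents: 1537 − 497 = 1040.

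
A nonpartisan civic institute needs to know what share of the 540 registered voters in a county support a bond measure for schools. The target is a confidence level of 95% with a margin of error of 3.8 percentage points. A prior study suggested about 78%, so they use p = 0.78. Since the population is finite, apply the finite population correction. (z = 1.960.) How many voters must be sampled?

248

Unadjusted: n₀ = 1.960² × 0.78 × 0.22 / 0.038² ≈ 456.52, so n₀ = 457.
Finite population correction with N = 540: n = n₀ / (1 + (n₀−1)/N) = 457 / (1 + 456/540) = 457 / 1.8444 ≈ 247.77.
Rounding up, n = 248.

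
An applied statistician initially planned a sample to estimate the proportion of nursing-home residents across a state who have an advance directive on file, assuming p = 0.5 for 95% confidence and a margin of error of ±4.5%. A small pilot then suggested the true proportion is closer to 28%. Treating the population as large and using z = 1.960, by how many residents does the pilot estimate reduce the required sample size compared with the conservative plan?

Conservative (p = 0.5): n = 1.960² × 0.25 / 0.045² ≈ 474.27 → 475.
Using p = 0.28: p(1−p) = 0.2016, so n = 1.960² × 0.2016 / 0.045² ≈ 382.45 → 383.
Reduction: 475 − 383 = 92.

92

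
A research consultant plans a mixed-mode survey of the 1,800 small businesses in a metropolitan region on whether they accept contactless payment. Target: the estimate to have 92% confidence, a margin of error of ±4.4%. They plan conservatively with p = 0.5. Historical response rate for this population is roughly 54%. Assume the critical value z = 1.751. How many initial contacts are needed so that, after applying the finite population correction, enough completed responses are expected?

602

Completed interviews needed (unadjusted): n₀ = 1.751² × 0.2500 / 0.044² ≈ 395.92 → 396.
FPC for N = 1,800: n = 396 / (1 + 395/1800) = 396 / 1.2194 ≈ 324.74 → 325.
At a 54% response rate, contacts needed = 325 / 0.54 ≈ 601.85 → 602.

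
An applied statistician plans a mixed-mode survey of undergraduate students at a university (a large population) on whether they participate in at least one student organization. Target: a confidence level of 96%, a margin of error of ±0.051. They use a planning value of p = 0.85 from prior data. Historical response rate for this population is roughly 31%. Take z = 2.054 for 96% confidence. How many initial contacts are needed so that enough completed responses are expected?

Completed interviews needed: n₀ = 2.054² × 0.1275 / 0.051² ≈ 206.81 → 207.
At a 31% response rate, contacts needed = 207 / 0.31 ≈ 667.74 → 668.

668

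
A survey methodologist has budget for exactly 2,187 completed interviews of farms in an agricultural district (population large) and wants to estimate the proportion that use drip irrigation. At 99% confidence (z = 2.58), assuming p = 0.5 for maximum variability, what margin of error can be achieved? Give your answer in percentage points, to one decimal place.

SE(p̂) = √[p(1−p)/n] = √[0.2500/2187] = 0.01069.
E = z × SE = 2.58 × 0.01069 = 0.02758, or 2.8 percentage points.

2.8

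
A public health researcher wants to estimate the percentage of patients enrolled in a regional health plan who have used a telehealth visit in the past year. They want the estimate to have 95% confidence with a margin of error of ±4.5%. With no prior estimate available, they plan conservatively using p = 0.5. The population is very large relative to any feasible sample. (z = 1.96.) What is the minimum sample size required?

475

With p = 0.5, p(1−p) = 0.25.
n = z²·p(1−p)/E² = 1.96² × 0.2500 / 0.045² = 3.8416 × 0.2500 / 0.002025 ≈ 474.27.
Rounding up gives n = 475.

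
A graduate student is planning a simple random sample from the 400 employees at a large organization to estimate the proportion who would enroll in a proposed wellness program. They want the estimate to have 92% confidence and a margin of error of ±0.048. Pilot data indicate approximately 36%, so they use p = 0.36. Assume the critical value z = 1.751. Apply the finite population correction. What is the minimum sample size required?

Unadjusted: n₀ = 1.751² × 0.36 × 0.64 / 0.048² ≈ 306.60, so n₀ = 307.
Finite population correction with N = 400: n = n₀ / (1 + (n₀−1)/N) = 307 / (1 + 306/400) = 307 / 1.7650 ≈ 173.94.
Rounding up, n = 174.

174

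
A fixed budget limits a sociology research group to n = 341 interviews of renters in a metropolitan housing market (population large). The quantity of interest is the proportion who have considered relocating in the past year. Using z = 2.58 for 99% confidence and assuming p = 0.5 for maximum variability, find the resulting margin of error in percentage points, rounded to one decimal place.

SE(p̂) = √[p(1−p)/n] = √[0.2500/341] = 0.02708.
E = z × SE = 2.58 × 0.02708 = 0.06986, or 7.0 percentage points.

7.0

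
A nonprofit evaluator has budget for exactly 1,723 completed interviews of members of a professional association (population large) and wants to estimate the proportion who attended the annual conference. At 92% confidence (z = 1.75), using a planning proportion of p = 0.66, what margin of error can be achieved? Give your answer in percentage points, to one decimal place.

2.0

SE(p̂) = √[p(1−p)/n] = √[0.2244/1723] = 0.01141.
E = z × SE = 1.75 × 0.01141 = 0.01997, or 2.0 percentage points.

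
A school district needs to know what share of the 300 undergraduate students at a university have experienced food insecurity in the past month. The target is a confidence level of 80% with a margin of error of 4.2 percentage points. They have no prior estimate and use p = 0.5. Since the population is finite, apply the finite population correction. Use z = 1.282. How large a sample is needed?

132

Unadjusted: n₀ = 1.282² × 0.50 × 0.50 / 0.042² ≈ 232.93, so n₀ = 233.
Finite population correction with N = 300: n = n₀ / (1 + (n₀−1)/N) = 233 / (1 + 232/300) = 233 / 1.7733 ≈ 131.39.
Rounding up, n = 132.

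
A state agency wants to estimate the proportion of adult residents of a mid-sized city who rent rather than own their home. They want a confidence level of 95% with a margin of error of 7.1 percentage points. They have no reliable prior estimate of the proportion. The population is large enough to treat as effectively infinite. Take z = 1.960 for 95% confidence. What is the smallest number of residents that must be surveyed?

With no prior estimate, use p = 0.5, giving p(1−p) = 0.25.
n = z²·p(1−p)/E² = 1.960² × 0.2500 / 0.071² = 3.8416 × 0.2500 / 0.005041 ≈ 190.52.
Rounding up gives n = 191.

191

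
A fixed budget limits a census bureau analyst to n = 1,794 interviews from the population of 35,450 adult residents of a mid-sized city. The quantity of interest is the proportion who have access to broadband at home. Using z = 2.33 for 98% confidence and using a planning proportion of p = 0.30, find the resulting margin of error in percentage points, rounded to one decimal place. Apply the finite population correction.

Finite-population factor: (N−n)/(N−1) = (35450−1794)/(35450−1) = 0.9494.
SE(p̂) = √[p(1−p)/n · (N−n)/(N−1)] = √[0.2100/1794 × 0.9494] = 0.01054.
E = z × SE = 2.33 × 0.01054 = 0.02456 ≈ 2.5 percentage points.

2.5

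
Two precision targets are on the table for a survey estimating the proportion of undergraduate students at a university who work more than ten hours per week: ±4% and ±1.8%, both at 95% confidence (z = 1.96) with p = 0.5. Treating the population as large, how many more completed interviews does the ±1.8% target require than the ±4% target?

At ±4%: n = 1.96² × 0.2500 / 0.040² ≈ 600.25 → 601.
At ±1.8%: n = 1.96² × 0.2500 / 0.018² ≈ 2964.20 → 2965.
Additional respondents: 2965 − 601 = 2364.

2364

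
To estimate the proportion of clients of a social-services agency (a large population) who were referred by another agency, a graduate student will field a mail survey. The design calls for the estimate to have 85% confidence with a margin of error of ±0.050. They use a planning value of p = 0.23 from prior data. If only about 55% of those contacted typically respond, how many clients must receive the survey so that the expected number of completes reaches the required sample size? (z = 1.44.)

Completed interviews needed: n₀ = 1.44² × 0.1771 / 0.050² ≈ 146.89 → 147.
At a 55% response rate, contacts needed = 147 / 0.55 ≈ 267.27 → 268.

268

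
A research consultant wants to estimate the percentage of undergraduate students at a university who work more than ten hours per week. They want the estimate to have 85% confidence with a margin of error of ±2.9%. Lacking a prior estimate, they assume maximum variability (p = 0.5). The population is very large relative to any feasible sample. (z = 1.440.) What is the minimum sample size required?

617

With p = 0.5, p(1−p) = 0.25.
n = z²·p(1−p)/E² = 1.440² × 0.2500 / 0.029² = 2.0736 × 0.2500 / 0.000841 ≈ 616.41.
Rounding up gives n = 617.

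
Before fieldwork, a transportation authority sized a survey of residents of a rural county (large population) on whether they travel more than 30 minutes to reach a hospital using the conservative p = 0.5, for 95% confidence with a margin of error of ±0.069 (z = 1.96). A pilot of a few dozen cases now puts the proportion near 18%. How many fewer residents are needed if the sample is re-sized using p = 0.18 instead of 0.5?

Conservative (p = 0.5): n = 1.96² × 0.25 / 0.069² ≈ 201.72 → 202.
Using p = 0.18: p(1−p) = 0.1476, so n = 1.96² × 0.1476 / 0.069² ≈ 119.10 → 120.
Reduction: 202 − 120 = 82.

82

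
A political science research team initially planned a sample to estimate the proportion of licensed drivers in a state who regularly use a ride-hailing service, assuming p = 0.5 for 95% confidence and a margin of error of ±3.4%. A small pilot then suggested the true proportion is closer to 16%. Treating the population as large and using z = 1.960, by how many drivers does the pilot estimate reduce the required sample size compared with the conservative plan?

Conservative (p = 0.5): n = 1.960² × 0.25 / 0.034² ≈ 830.80 → 831.
Using p = 0.16: p(1−p) = 0.1344, so n = 1.960² × 0.1344 / 0.034² ≈ 446.64 → 447.
Reduction: 831 − 447 = 384.

384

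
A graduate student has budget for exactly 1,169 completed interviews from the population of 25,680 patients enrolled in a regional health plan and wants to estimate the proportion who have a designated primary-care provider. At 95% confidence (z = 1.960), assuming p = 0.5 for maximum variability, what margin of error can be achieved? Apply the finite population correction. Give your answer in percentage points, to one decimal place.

2.8

Finite-population factor: (N−n)/(N−1) = (25680−1169)/(25680−1) = 0.9545.
SE(p̂) = √[p(1−p)/n · (N−n)/(N−1)] = √[0.2500/1169 × 0.9545] = 0.01429.
E = z × SE = 1.960 × 0.01429 = 0.02800 ≈ 2.8 percentage points.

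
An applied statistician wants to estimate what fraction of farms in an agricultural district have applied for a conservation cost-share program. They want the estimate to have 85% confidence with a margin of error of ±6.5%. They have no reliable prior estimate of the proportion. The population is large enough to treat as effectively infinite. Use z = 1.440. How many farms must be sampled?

With no prior estimate, use p = 0.5, giving p(1−p) = 0.25.
n = z²·p(1−p)/E² = 1.440² × 0.2500 / 0.065² = 2.0736 × 0.2500 / 0.004225 ≈ 122.70.
Rounding up gives n = 123.

123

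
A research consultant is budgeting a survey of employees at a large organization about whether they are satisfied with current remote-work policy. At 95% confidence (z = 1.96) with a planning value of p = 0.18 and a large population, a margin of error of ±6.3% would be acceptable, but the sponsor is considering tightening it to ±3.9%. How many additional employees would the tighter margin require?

230

At ±6.3%: n = 1.96² × 0.1476 / 0.063² ≈ 142.86 → 143.
At ±3.9%: n = 1.96² × 0.1476 / 0.039² ≈ 372.79 → 373.
Additional respondents: 373 − 143 = 230.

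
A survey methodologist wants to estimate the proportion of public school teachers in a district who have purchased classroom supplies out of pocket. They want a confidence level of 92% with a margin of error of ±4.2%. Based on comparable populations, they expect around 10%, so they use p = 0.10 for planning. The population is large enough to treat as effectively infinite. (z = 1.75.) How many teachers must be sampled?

157

With p = 0.10, p(1−p) = 0.0900.
n = z²·p(1−p)/E² = 1.75² × 0.0900 / 0.042² = 3.0625 × 0.0900 / 0.001764 ≈ 156.25.
Rounding up gives n = 157.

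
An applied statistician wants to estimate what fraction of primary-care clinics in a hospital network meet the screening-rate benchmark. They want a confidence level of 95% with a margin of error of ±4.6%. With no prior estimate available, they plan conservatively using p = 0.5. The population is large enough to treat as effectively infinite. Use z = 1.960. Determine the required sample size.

With p = 0.5, p(1−p) = 0.25.
n = z²·p(1−p)/E² = 1.960² × 0.2500 / 0.046² = 3.8416 × 0.2500 / 0.002116 ≈ 453.88.
Rounding up gives n = 454.

454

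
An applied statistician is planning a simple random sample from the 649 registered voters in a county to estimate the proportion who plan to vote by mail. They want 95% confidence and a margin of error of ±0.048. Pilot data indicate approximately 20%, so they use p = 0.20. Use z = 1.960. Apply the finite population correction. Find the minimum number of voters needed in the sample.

Unadjusted: n₀ = 1.960² × 0.20 × 0.80 / 0.048² ≈ 266.78, so n₀ = 267.
Finite population correction with N = 649: n = n₀ / (1 + (n₀−1)/N) = 267 / (1 + 266/649) = 267 / 1.4099 ≈ 189.38.
Rounding up, n = 190.

190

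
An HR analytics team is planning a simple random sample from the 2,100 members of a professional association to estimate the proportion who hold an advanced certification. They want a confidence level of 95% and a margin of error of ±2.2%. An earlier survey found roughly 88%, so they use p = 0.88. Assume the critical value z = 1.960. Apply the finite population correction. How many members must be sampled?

Unadjusted: n₀ = 1.960² × 0.88 × 0.12 / 0.022² ≈ 838.17, so n₀ = 839.
Finite population correction with N = 2,100: n = n₀ / (1 + (n₀−1)/N) = 839 / (1 + 838/2100) = 839 / 1.3990 ≈ 599.69.
Rounding up, n = 600.

600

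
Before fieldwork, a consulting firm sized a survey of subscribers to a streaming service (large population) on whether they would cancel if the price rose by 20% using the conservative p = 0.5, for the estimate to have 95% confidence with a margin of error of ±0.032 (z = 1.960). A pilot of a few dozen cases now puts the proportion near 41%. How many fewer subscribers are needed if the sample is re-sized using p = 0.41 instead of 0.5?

Conservative (p = 0.5): n = 1.960² × 0.25 / 0.032² ≈ 937.89 → 938.
Using p = 0.41: p(1−p) = 0.2419, so n = 1.960² × 0.2419 / 0.032² ≈ 907.50 → 908.
Reduction: 938 − 908 = 30.

30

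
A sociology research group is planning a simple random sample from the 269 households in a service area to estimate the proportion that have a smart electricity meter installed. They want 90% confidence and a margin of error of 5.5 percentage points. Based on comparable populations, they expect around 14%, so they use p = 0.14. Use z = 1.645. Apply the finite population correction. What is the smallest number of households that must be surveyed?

Unadjusted: n₀ = 1.645² × 0.14 × 0.86 / 0.055² ≈ 107.70, so n₀ = 108.
Finite population correction with N = 269: n = n₀ / (1 + (n₀−1)/N) = 108 / (1 + 107/269) = 108 / 1.3978 ≈ 77.27.
Rounding up, n = 78.

78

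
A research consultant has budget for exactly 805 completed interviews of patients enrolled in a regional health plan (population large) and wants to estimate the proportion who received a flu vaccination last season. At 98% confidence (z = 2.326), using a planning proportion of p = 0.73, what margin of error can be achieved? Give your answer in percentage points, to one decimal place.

SE(p̂) = √[p(1−p)/n] = √[0.1971/805] = 0.01565.
E = z × SE = 2.326 × 0.01565 = 0.03640, or 3.6 percentage points.

3.6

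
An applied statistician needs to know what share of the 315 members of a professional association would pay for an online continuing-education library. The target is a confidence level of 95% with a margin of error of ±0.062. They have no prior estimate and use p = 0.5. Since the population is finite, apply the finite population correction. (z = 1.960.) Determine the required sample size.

140

Unadjusted: n₀ = 1.960² × 0.50 × 0.50 / 0.062² ≈ 249.84, so n₀ = 250.
Finite population correction with N = 315: n = n₀ / (1 + (n₀−1)/N) = 250 / (1 + 249/315) = 250 / 1.7905 ≈ 139.63.
Rounding up, n = 140.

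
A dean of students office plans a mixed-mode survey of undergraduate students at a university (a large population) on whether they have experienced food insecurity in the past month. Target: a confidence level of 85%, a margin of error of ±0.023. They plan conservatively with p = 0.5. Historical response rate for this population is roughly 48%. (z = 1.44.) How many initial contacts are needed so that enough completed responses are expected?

Completed interviews needed: n₀ = 1.44² × 0.2500 / 0.023² ≈ 979.96 → 980.
At a 48% response rate, contacts needed = 980 / 0.48 ≈ 2041.67 → 2042.

2042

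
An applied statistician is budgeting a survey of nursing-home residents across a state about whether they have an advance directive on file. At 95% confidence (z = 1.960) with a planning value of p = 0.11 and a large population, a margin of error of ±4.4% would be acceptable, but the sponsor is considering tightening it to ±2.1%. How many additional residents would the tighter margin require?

At ±4.4%: n = 1.960² × 0.0979 / 0.044² ≈ 194.26 → 195.
At ±2.1%: n = 1.960² × 0.0979 / 0.021² ≈ 852.82 → 853.
Additional respondents: 853 − 195 = 658.

658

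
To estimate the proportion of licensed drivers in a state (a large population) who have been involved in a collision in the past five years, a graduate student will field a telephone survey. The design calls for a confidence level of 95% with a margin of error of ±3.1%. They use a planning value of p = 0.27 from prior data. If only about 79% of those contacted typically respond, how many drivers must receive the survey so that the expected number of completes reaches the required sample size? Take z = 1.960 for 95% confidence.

Completed interviews needed: n₀ = 1.960² × 0.1971 / 0.031² ≈ 787.91 → 788.
At a 79% response rate, contacts needed = 788 / 0.79 ≈ 997.47 → 998.

998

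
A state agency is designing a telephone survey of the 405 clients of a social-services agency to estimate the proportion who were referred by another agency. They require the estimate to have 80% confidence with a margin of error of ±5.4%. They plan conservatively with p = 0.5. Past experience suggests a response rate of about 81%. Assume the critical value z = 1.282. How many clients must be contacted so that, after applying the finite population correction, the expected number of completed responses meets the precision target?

130

Completed interviews needed (unadjusted): n₀ = 1.282² × 0.2500 / 0.054² ≈ 140.91 → 141.
FPC for N = 405: n = 141 / (1 + 140/405) = 141 / 1.3457 ≈ 104.78 → 105.
At an 81% response rate, contacts needed = 105 / 0.81 ≈ 129.63 → 130.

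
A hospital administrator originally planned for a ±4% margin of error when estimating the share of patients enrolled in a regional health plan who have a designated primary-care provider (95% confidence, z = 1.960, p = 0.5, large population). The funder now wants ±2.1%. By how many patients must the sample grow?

At ±4%: n = 1.960² × 0.2500 / 0.040² ≈ 600.25 → 601.
At ±2.1%: n = 1.960² × 0.2500 / 0.021² ≈ 2177.78 → 2178.
Additional respondents: 2178 − 601 = 1577.

1577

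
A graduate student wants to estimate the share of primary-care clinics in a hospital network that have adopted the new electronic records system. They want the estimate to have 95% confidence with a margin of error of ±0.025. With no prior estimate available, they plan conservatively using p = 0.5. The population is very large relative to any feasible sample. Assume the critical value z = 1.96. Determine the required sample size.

1537

With p = 0.5, p(1−p) = 0.25.
n = z²·p(1−p)/E² = 1.96² × 0.2500 / 0.025² = 3.8416 × 0.2500 / 0.000625 ≈ 1536.64.
Rounding up gives n = 1537.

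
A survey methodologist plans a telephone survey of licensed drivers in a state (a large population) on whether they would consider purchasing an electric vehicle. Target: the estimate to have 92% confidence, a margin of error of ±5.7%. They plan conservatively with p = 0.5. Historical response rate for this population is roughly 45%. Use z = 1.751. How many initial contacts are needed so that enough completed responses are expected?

Completed interviews needed: n₀ = 1.751² × 0.2500 / 0.057² ≈ 235.92 → 236.
At a 45% response rate, contacts needed = 236 / 0.45 ≈ 524.44 → 525.

525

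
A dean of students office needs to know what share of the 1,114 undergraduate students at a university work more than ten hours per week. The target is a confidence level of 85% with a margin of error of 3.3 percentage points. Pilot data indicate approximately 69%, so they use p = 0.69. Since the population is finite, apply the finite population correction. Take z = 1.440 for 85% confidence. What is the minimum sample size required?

299

Unadjusted: n₀ = 1.440² × 0.69 × 0.31 / 0.033² ≈ 407.29, so n₀ = 408.
Finite population correction with N = 1,114: n = n₀ / (1 + (n₀−1)/N) = 408 / (1 + 407/1114) = 408 / 1.3654 ≈ 298.82.
Rounding up, n = 299.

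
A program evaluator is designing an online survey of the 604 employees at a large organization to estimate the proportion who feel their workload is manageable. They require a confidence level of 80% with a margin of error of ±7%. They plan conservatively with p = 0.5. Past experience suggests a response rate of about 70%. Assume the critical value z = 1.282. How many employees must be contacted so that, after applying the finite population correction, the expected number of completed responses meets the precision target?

Completed interviews needed (unadjusted): n₀ = 1.282² × 0.2500 / 0.070² ≈ 83.85 → 84.
FPC for N = 604: n = 84 / (1 + 83/604) = 84 / 1.1374 ≈ 73.85 → 74.
At a 70% response rate, contacts needed = 74 / 0.70 ≈ 105.71 → 106.

106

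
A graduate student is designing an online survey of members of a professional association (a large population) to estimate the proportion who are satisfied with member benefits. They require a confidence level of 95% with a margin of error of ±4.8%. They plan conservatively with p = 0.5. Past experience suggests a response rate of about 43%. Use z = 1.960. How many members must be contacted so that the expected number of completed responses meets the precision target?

Completed interviews needed: n₀ = 1.960² × 0.2500 / 0.048² ≈ 416.84 → 417.
At a 43% response rate, contacts needed = 417 / 0.43 ≈ 969.77 → 970.

970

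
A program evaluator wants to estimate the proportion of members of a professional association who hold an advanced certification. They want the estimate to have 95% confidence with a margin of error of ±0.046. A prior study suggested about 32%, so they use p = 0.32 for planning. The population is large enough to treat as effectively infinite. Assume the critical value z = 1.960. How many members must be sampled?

With p = 0.32, p(1−p) = 0.2176.
n = z²·p(1−p)/E² = 1.960² × 0.2176 / 0.046² = 3.8416 × 0.2176 / 0.002116 ≈ 395.05.
Rounding up gives n = 396.

396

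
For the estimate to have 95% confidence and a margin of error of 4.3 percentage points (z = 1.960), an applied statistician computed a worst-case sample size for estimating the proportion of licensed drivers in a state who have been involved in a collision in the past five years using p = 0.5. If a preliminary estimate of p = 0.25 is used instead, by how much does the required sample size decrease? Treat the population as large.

Conservative (p = 0.5): n = 1.960² × 0.25 / 0.043² ≈ 519.42 → 520.
Using p = 0.25: p(1−p) = 0.1875, so n = 1.960² × 0.1875 / 0.043² ≈ 389.56 → 390.
Reduction: 520 − 390 = 130.

130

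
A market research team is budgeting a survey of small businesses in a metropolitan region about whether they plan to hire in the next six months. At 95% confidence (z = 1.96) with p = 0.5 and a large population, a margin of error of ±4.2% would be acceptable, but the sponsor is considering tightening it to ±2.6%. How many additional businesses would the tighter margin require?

876

At ±4.2%: n = 1.96² × 0.2500 / 0.042² ≈ 544.44 → 545.
At ±2.6%: n = 1.96² × 0.2500 / 0.026² ≈ 1420.71 → 1421.
Additional respondents: 1421 − 545 = 876.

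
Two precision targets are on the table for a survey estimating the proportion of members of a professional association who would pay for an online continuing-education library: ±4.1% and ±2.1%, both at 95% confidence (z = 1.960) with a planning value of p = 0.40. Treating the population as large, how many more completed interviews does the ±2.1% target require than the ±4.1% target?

At ±4.1%: n = 1.960² × 0.2400 / 0.041² ≈ 548.47 → 549.
At ±2.1%: n = 1.960² × 0.2400 / 0.021² ≈ 2090.67 → 2091.
Additional respondents: 2091 − 549 = 1542.

1542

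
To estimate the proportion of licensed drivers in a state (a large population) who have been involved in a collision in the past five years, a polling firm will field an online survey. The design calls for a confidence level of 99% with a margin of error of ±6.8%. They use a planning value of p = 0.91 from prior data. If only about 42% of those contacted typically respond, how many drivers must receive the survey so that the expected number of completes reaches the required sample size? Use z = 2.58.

281

Completed interviews needed: n₀ = 2.58² × 0.0819 / 0.068² ≈ 117.90 → 118.
At a 42% response rate, contacts needed = 118 / 0.42 ≈ 280.95 → 281.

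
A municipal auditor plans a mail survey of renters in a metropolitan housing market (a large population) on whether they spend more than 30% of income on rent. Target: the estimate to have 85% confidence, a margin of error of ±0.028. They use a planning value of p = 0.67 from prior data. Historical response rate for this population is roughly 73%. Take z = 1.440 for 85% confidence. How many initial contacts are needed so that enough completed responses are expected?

Completed interviews needed: n₀ = 1.440² × 0.2211 / 0.028² ≈ 584.79 → 585.
At a 73% response rate, contacts needed = 585 / 0.73 ≈ 801.37 → 802.

802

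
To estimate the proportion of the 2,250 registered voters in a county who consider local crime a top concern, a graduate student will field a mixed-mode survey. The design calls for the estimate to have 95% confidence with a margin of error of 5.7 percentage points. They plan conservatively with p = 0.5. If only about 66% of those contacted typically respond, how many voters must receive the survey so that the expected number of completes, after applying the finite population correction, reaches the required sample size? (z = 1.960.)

Completed interviews needed (unadjusted): n₀ = 1.960² × 0.2500 / 0.057² ≈ 295.60 → 296.
FPC for N = 2,250: n = 296 / (1 + 295/2250) = 296 / 1.1311 ≈ 261.69 → 262.
At a 66% response rate, contacts needed = 262 / 0.66 ≈ 396.97 → 397.

397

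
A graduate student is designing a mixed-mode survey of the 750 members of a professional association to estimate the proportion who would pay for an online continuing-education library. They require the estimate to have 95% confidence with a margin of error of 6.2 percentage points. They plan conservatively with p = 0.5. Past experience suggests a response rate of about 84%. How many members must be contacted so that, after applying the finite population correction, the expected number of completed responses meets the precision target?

224

For 95% confidence, z = 1.96.
Completed interviews needed (unadjusted): n₀ = 1.96² × 0.2500 / 0.062² ≈ 249.84 → 250.
FPC for N = 750: n = 250 / (1 + 249/750) = 250 / 1.3320 ≈ 187.69 → 188.
At an 84% response rate, contacts needed = 188 / 0.84 ≈ 223.81 → 224.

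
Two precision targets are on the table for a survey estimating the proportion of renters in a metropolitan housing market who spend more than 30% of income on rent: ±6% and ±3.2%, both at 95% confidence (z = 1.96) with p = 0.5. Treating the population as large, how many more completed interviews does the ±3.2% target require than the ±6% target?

671

At ±6%: n = 1.96² × 0.2500 / 0.060² ≈ 266.78 → 267.
At ±3.2%: n = 1.96² × 0.2500 / 0.032² ≈ 937.89 → 938.
Additional respondents: 938 − 267 = 671.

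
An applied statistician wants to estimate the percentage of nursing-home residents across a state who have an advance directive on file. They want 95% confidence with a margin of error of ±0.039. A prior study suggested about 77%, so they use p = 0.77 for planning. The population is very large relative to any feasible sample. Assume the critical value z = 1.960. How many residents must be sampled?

448

With p = 0.77, p(1−p) = 0.1771.
n = z²·p(1−p)/E² = 1.960² × 0.1771 / 0.039² = 3.8416 × 0.1771 / 0.001521 ≈ 447.30.
Rounding up gives n = 448.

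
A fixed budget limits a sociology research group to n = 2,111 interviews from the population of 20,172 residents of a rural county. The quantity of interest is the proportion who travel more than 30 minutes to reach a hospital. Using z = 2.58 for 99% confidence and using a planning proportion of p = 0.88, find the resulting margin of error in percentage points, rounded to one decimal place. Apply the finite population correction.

Finite-population factor: (N−n)/(N−1) = (20172−2111)/(20172−1) = 0.8954.
SE(p̂) = √[p(1−p)/n · (N−n)/(N−1)] = √[0.1056/2111 × 0.8954] = 0.00669.
E = z × SE = 2.58 × 0.00669 = 0.01727 ≈ 1.7 percentage points.

1.7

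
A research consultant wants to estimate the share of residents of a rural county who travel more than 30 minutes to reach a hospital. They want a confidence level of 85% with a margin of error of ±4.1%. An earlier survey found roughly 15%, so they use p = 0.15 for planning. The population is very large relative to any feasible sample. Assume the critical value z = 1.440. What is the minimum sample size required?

With p = 0.15, p(1−p) = 0.1275.
n = z²·p(1−p)/E² = 1.440² × 0.1275 / 0.041² = 2.0736 × 0.1275 / 0.001681 ≈ 157.28.
Rounding up gives n = 158.

158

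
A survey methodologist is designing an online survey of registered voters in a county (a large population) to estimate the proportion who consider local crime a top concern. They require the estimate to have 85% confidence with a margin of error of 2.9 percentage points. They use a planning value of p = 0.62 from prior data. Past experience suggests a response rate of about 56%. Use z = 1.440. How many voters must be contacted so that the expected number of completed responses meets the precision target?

1038

Completed interviews needed: n₀ = 1.440² × 0.2356 / 0.029² ≈ 580.90 → 581.
At a 56% response rate, contacts needed = 581 / 0.56 ≈ 1037.50 → 1038.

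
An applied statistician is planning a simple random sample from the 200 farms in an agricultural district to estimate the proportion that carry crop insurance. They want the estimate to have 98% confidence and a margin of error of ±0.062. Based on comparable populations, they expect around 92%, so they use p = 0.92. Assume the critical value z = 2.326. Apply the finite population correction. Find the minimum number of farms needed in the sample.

69

Unadjusted: n₀ = 2.326² × 0.92 × 0.08 / 0.062² ≈ 103.59, so n₀ = 104.
Finite population correction with N = 200: n = n₀ / (1 + (n₀−1)/N) = 104 / (1 + 103/200) = 104 / 1.5150 ≈ 68.65.
Rounding up, n = 69.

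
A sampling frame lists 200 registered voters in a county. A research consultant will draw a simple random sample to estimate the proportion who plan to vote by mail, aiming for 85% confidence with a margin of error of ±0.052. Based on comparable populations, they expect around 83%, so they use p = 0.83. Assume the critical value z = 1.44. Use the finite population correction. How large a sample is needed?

Unadjusted: n₀ = 1.44² × 0.83 × 0.17 / 0.052² ≈ 108.20, so n₀ = 109.
Finite population correction with N = 200: n = n₀ / (1 + (n₀−1)/N) = 109 / (1 + 108/200) = 109 / 1.5400 ≈ 70.78.
Rounding up, n = 71.

71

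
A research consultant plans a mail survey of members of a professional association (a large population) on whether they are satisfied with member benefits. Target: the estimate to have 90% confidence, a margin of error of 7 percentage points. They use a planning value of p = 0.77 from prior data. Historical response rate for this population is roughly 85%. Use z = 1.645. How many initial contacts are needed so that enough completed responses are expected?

116

Completed interviews needed: n₀ = 1.645² × 0.1771 / 0.070² ≈ 97.80 → 98.
At an 85% response rate, contacts needed = 98 / 0.85 ≈ 115.29 → 116.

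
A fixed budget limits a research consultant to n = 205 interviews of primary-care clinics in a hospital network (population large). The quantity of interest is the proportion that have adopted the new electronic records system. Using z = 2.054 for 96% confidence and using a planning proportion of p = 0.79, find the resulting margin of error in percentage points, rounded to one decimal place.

5.8

SE(p̂) = √[p(1−p)/n] = √[0.1659/205] = 0.02845.
E = z × SE = 2.054 × 0.02845 = 0.05843, or 5.8 percentage points.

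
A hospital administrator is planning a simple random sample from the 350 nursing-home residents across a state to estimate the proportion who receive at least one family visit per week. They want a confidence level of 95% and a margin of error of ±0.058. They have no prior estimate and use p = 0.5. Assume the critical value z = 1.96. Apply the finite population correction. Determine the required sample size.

Unadjusted: n₀ = 1.96² × 0.50 × 0.50 / 0.058² ≈ 285.49, so n₀ = 286.
Finite population correction with N = 350: n = n₀ / (1 + (n₀−1)/N) = 286 / (1 + 285/350) = 286 / 1.8143 ≈ 157.64.
Rounding up, n = 158.

158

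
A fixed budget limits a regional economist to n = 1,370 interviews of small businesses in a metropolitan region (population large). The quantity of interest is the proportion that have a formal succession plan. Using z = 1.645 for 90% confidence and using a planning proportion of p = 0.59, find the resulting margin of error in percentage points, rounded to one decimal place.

SE(p̂) = √[p(1−p)/n] = √[0.2419/1370] = 0.01329.
E = z × SE = 1.645 × 0.01329 = 0.02186, or 2.2 percentage points.

2.2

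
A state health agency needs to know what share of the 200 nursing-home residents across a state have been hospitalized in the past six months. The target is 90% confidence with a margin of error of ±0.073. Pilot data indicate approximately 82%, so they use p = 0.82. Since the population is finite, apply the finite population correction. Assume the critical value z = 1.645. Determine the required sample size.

Unadjusted: n₀ = 1.645² × 0.82 × 0.18 / 0.073² ≈ 74.95, so n₀ = 75.
Finite population correction with N = 200: n = n₀ / (1 + (n₀−1)/N) = 75 / (1 + 74/200) = 75 / 1.3700 ≈ 54.74.
Rounding up, n = 55.

55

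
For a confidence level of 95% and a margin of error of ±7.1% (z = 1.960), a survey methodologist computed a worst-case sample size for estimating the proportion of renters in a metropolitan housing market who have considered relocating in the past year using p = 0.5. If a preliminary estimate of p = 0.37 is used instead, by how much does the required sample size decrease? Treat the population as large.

Conservative (p = 0.5): n = 1.960² × 0.25 / 0.071² ≈ 190.52 → 191.
Using p = 0.37: p(1−p) = 0.2331, so n = 1.960² × 0.2331 / 0.071² ≈ 177.64 → 178.
Reduction: 191 − 178 = 13.

13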